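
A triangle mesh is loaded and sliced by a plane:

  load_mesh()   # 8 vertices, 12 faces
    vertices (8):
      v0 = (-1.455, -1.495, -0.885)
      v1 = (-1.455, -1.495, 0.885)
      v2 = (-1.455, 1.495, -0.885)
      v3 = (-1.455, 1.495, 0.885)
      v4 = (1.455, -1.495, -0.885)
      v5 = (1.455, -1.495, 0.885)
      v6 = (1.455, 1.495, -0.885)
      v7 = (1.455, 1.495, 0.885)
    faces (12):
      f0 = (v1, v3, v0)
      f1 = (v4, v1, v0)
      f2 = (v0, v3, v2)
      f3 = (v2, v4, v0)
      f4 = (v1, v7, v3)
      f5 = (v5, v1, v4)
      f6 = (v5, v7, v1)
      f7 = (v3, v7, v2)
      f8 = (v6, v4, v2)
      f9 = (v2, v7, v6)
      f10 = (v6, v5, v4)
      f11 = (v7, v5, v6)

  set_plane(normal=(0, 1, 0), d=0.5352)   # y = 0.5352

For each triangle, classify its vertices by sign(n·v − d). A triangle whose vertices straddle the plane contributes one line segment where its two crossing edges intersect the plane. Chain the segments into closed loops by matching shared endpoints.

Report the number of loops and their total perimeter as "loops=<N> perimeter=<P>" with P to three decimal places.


Straddling triangles (8 of 12):
  (v1,v3,v0) [-+-] → (-1.455, 0.5352, 0.885)–(-1.455, 0.5352, 0.316824)  len=0.5682
  (v0,v3,v2) [-++] → (-1.455, 0.5352, 0.316824)–(-1.455, 0.5352, -0.885)  len=1.2018
  (v2,v4,v0) [+--] → (-0.52088, 0.5352, -0.885)–(-1.455, 0.5352, -0.885)  len=0.9341
  (v1,v7,v3) [-++] → (0.52088, 0.5352, 0.885)–(-1.455, 0.5352, 0.885)  len=1.9759
  (v5,v7,v1) [-+-] → (1.455, 0.5352, 0.885)–(0.52088, 0.5352, 0.885)  len=0.9341
  (v6,v4,v2) [+-+] → (1.455, 0.5352, -0.885)–(-0.52088, 0.5352, -0.885)  len=1.9759
  (v6,v5,v4) [+--] → (1.455, 0.5352, -0.316824)–(1.455, 0.5352, -0.885)  len=0.5682
  (v7,v5,v6) [+-+] → (1.455, 0.5352, 0.885)–(1.455, 0.5352, -0.316824)  len=1.2018

Chained into 1 loop(s):
  loop 1: 8 segments, perimeter = 9.3600
Total perimeter = 9.360

loops=1 perimeter=9.360


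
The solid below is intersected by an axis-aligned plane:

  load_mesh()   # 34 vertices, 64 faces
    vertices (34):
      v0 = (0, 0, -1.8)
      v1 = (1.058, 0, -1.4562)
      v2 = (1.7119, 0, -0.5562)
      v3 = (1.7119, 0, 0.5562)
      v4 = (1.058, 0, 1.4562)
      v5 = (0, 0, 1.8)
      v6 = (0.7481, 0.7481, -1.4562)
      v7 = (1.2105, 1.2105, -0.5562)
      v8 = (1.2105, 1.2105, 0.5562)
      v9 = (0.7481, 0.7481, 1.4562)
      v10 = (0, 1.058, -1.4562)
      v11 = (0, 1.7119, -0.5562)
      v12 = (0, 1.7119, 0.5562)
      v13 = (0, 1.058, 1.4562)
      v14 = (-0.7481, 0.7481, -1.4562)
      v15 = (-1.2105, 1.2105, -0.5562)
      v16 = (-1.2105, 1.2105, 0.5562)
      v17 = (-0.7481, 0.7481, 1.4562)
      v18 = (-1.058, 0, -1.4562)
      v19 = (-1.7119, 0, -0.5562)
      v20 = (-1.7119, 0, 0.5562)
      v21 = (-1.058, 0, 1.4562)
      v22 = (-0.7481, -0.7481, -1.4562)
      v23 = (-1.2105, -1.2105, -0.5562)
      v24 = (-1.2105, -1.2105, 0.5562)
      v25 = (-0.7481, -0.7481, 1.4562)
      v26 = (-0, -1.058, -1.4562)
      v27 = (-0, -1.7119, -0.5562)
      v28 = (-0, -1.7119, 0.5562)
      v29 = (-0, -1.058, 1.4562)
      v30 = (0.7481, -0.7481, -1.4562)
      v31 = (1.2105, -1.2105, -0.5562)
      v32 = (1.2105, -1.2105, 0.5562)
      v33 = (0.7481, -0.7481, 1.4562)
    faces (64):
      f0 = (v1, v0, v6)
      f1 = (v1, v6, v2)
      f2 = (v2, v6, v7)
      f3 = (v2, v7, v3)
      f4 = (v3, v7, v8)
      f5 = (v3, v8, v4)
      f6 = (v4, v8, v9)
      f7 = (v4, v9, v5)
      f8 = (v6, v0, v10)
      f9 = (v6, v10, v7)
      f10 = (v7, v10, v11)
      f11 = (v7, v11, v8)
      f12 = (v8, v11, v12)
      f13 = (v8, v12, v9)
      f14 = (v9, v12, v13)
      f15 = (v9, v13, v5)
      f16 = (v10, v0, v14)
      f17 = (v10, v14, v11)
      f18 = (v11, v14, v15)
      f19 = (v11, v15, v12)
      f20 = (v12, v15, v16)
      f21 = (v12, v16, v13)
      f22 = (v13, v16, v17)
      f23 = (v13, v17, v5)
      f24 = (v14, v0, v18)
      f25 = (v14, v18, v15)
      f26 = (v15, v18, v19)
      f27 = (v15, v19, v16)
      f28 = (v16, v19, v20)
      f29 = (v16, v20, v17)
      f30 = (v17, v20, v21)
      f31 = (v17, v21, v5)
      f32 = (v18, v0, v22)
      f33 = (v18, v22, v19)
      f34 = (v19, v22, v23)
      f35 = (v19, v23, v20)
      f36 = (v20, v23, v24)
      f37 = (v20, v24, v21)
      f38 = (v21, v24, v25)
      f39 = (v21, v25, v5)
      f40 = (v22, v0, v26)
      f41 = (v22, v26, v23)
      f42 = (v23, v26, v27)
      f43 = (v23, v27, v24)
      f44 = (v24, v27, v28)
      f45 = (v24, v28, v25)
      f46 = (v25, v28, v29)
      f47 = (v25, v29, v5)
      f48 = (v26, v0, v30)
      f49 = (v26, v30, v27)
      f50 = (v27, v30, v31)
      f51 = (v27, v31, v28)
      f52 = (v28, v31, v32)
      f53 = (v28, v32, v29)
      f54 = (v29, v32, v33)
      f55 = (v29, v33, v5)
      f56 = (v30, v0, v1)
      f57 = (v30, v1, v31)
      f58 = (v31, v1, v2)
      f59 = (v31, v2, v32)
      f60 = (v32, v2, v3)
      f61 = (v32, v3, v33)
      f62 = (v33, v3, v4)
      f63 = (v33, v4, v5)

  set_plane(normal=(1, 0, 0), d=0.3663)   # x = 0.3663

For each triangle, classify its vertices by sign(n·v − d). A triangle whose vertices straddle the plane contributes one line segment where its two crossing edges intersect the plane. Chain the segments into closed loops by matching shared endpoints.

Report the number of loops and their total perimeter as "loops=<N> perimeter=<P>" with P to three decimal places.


Straddling triangles (20 of 64):
  (v1,v0,v6) [+-+] → (0.3663, 0, -1.68097)–(0.3663, 0.3663, -1.63166)  len=0.3696
  (v4,v9,v5) [++-] → (0.3663, 0.3663, 1.63166)–(0.3663, 0, 1.68097)  len=0.3696
  (v6,v0,v10) [+--] → (0.3663, 0.3663, -1.63166)–(0.3663, 0.90626, -1.4562)  len=0.5678
  (v6,v10,v7) [+-+] → (0.3663, 0.90626, -1.4562)–(0.3663, 1.10415, -1.18386)  len=0.3366
  (v7,v10,v11) [+--] → (0.3663, 1.10415, -1.18386)–(0.3663, 1.56018, -0.5562)  len=0.7758
  (v7,v11,v8) [+-+] → (0.3663, 1.56018, -0.5562)–(0.3663, 1.56018, -0.219585)  len=0.3366
  (v8,v11,v12) [+--] → (0.3663, 1.56018, -0.219585)–(0.3663, 1.56018, 0.5562)  len=0.7758
  (v8,v12,v9) [+-+] → (0.3663, 1.56018, 0.5562)–(0.3663, 1.23998, 0.996876)  len=0.5447
  (v9,v12,v13) [+--] → (0.3663, 1.23998, 0.996876)–(0.3663, 0.90626, 1.4562)  len=0.5678
  (v9,v13,v5) [+--] → (0.3663, 0.90626, 1.4562)–(0.3663, 0.3663, 1.63166)  len=0.5678
  (v26,v0,v30) [--+] → (0.3663, -0.3663, -1.63166)–(0.3663, -0.90626, -1.4562)  len=0.5678
  (v26,v30,v27) [-+-] → (0.3663, -0.90626, -1.4562)–(0.3663, -1.23998, -0.996876)  len=0.5678
  (v27,v30,v31) [-++] → (0.3663, -1.23998, -0.996876)–(0.3663, -1.56018, -0.5562)  len=0.5447
  (v27,v31,v28) [-+-] → (0.3663, -1.56018, -0.5562)–(0.3663, -1.56018, 0.219585)  len=0.7758
  (v28,v31,v32) [-++] → (0.3663, -1.56018, 0.219585)–(0.3663, -1.56018, 0.5562)  len=0.3366
  (v28,v32,v29) [-+-] → (0.3663, -1.56018, 0.5562)–(0.3663, -1.10415, 1.18386)  len=0.7758
  (v29,v32,v33) [-++] → (0.3663, -1.10415, 1.18386)–(0.3663, -0.90626, 1.4562)  len=0.3366
  (v29,v33,v5) [-+-] → (0.3663, -0.90626, 1.4562)–(0.3663, -0.3663, 1.63166)  len=0.5678
  (v30,v0,v1) [+-+] → (0.3663, -0.3663, -1.63166)–(0.3663, 0, -1.68097)  len=0.3696
  (v33,v4,v5) [++-] → (0.3663, 0, 1.68097)–(0.3663, -0.3663, 1.63166)  len=0.3696

Chained into 1 loop(s):
  loop 1: 20 segments, perimeter = 10.4241
Total perimeter = 10.424

loops=1 perimeter=10.424


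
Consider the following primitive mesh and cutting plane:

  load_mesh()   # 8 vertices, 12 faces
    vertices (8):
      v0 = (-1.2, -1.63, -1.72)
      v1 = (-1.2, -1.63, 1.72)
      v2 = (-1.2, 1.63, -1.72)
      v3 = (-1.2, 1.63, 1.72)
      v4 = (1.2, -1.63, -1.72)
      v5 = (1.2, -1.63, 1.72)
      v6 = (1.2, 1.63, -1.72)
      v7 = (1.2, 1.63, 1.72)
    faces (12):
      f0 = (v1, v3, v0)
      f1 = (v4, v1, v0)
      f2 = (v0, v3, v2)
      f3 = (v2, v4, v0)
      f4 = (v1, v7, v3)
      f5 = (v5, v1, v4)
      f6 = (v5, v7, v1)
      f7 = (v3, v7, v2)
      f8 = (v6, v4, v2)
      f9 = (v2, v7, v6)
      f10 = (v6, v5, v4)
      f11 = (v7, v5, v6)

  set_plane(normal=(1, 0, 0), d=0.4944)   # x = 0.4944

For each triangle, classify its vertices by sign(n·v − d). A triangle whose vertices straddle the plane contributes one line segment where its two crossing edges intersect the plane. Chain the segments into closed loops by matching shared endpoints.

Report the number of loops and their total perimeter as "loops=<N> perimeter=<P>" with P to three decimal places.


Straddling triangles (8 of 12):
  (v4,v1,v0) [+--] → (0.4944, -1.63, -0.70864)–(0.4944, -1.63, -1.72)  len=1.0114
  (v2,v4,v0) [-+-] → (0.4944, -0.67156, -1.72)–(0.4944, -1.63, -1.72)  len=0.9584
  (v1,v7,v3) [-+-] → (0.4944, 0.67156, 1.72)–(0.4944, 1.63, 1.72)  len=0.9584
  (v5,v1,v4) [+-+] → (0.4944, -1.63, 1.72)–(0.4944, -1.63, -0.70864)  len=2.4286
  (v5,v7,v1) [++-] → (0.4944, 0.67156, 1.72)–(0.4944, -1.63, 1.72)  len=2.3016
  (v3,v7,v2) [-+-] → (0.4944, 1.63, 1.72)–(0.4944, 1.63, 0.70864)  len=1.0114
  (v6,v4,v2) [++-] → (0.4944, -0.67156, -1.72)–(0.4944, 1.63, -1.72)  len=2.3016
  (v2,v7,v6) [-++] → (0.4944, 1.63, 0.70864)–(0.4944, 1.63, -1.72)  len=2.4286

Chained into 1 loop(s):
  loop 1: 8 segments, perimeter = 13.4000
Total perimeter = 13.400

loops=1 perimeter=13.400


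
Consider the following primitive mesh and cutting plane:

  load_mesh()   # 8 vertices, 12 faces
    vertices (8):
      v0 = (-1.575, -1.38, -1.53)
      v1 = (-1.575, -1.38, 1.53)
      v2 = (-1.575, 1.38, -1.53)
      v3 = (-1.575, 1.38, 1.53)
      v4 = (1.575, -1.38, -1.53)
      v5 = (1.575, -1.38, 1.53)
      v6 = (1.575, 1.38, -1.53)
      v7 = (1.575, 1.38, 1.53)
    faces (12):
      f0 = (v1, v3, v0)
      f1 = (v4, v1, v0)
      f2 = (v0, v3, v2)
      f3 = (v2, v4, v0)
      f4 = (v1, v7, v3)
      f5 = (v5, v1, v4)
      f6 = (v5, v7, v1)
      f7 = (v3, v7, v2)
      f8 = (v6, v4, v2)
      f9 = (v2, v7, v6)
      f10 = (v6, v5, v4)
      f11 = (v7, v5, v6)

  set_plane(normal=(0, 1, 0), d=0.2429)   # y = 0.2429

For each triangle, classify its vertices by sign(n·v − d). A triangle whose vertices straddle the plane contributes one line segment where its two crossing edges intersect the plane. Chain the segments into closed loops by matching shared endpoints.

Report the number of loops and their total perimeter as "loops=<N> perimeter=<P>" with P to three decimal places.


Straddling triangles (8 of 12):
  (v1,v3,v0) [-+-] → (-1.575, 0.2429, 1.53)–(-1.575, 0.2429, 0.269302)  len=1.2607
  (v0,v3,v2) [-++] → (-1.575, 0.2429, 0.269302)–(-1.575, 0.2429, -1.53)  len=1.7993
  (v2,v4,v0) [+--] → (-0.277223, 0.2429, -1.53)–(-1.575, 0.2429, -1.53)  len=1.2978
  (v1,v7,v3) [-++] → (0.277223, 0.2429, 1.53)–(-1.575, 0.2429, 1.53)  len=1.8522
  (v5,v7,v1) [-+-] → (1.575, 0.2429, 1.53)–(0.277223, 0.2429, 1.53)  len=1.2978
  (v6,v4,v2) [+-+] → (1.575, 0.2429, -1.53)–(-0.277223, 0.2429, -1.53)  len=1.8522
  (v6,v5,v4) [+--] → (1.575, 0.2429, -0.269302)–(1.575, 0.2429, -1.53)  len=1.2607
  (v7,v5,v6) [+-+] → (1.575, 0.2429, 1.53)–(1.575, 0.2429, -0.269302)  len=1.7993

Chained into 1 loop(s):
  loop 1: 8 segments, perimeter = 12.4200
Total perimeter = 12.420

loops=1 perimeter=12.420


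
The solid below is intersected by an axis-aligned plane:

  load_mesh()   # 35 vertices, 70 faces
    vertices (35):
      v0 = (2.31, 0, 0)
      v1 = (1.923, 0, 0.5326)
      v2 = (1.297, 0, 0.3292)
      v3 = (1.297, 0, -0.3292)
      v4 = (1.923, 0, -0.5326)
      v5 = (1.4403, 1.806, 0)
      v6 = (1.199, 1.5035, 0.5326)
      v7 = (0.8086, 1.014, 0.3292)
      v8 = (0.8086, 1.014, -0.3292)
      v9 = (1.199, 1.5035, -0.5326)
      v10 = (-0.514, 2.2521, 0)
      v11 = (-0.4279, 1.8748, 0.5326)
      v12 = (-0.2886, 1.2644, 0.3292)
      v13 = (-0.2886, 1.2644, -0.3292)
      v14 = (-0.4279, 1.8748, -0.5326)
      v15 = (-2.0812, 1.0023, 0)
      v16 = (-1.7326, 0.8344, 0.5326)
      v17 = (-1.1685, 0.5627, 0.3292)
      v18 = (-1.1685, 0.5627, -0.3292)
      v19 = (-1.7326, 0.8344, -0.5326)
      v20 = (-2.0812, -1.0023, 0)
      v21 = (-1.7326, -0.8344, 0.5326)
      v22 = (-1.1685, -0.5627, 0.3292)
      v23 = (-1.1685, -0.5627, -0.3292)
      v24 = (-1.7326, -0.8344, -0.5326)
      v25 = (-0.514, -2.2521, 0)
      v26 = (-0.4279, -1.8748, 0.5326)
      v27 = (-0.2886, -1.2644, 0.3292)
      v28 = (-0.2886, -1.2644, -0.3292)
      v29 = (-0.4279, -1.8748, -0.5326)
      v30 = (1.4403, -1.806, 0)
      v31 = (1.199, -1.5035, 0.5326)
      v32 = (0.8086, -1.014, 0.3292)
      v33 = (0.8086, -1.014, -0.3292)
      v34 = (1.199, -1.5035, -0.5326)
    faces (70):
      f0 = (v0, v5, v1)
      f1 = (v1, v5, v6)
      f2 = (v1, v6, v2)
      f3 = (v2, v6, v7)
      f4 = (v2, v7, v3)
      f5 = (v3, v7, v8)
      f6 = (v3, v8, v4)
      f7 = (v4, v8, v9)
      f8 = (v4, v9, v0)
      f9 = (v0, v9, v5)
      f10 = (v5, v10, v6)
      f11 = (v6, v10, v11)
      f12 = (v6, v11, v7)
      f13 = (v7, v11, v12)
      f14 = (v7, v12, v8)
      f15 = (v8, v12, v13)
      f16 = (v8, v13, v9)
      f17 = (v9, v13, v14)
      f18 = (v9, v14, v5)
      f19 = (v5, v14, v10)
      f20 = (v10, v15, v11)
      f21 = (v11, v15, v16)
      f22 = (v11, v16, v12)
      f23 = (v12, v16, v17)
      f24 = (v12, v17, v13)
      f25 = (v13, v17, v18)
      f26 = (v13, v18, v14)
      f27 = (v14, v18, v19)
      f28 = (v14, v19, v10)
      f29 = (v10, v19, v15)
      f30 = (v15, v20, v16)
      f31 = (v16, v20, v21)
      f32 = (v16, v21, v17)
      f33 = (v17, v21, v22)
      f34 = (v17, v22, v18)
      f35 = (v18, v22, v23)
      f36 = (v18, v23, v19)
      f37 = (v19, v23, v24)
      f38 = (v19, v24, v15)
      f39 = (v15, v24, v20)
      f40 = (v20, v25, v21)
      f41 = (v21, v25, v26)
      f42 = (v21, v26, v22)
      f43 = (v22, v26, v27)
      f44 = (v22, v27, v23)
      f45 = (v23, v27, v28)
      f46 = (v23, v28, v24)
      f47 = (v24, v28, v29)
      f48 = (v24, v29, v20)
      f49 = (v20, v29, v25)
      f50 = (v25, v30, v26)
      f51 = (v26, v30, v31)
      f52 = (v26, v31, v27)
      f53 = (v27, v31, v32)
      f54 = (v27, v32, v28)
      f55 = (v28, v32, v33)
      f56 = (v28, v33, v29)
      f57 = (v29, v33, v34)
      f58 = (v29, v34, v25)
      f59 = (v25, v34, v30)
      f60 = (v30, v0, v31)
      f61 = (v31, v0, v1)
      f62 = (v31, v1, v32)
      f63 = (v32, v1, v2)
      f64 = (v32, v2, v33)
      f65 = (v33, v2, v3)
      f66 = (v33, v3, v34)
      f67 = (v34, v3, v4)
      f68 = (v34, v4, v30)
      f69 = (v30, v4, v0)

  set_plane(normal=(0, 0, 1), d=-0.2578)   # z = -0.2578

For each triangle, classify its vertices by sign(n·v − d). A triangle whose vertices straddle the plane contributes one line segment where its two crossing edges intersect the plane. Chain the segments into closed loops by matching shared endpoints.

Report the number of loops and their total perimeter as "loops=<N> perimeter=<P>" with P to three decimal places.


loops=2 perimeter=20.772

Straddling triangles (28 of 70):
  (v2,v7,v3) [++-] → (1.24404, 0.109963, -0.2578)–(1.297, 0, -0.2578)  len=0.1221
  (v3,v7,v8) [-+-] → (1.24404, 0.109963, -0.2578)–(0.8086, 1.014, -0.2578)  len=1.0034
  (v4,v9,v0) [--+] → (1.77223, 0.727755, -0.2578)–(2.12268, 0, -0.2578)  len=0.8077
  (v0,v9,v5) [+-+] → (1.77223, 0.727755, -0.2578)–(1.3235, 1.65958, -0.2578)  len=1.0342
  (v7,v12,v8) [++-] → (0.689614, 1.04115, -0.2578)–(0.8086, 1.014, -0.2578)  len=0.1220
  (v8,v12,v13) [-+-] → (0.689614, 1.04115, -0.2578)–(-0.2886, 1.2644, -0.2578)  len=1.0034
  (v9,v14,v5) [--+] → (0.536015, 1.8393, -0.2578)–(1.3235, 1.65958, -0.2578)  len=0.8077
  (v5,v14,v10) [+-+] → (0.536015, 1.8393, -0.2578)–(-0.472324, 2.06947, -0.2578)  len=1.0343
  (v12,v17,v13) [++-] → (-0.384021, 1.1883, -0.2578)–(-0.2886, 1.2644, -0.2578)  len=0.1220
  (v13,v17,v18) [-+-] → (-0.384021, 1.1883, -0.2578)–(-1.1685, 0.5627, -0.2578)  len=1.0034
  (v14,v19,v10) [--+] → (-1.10385, 1.56588, -0.2578)–(-0.472324, 2.06947, -0.2578)  len=0.8077
  (v10,v19,v15) [+-+] → (-1.10385, 1.56588, -0.2578)–(-1.91246, 0.92103, -0.2578)  len=1.0343
  (v17,v22,v18) [++-] → (-1.1685, 0.440656, -0.2578)–(-1.1685, 0.5627, -0.2578)  len=0.1220
  (v18,v22,v23) [-+-] → (-1.1685, 0.440656, -0.2578)–(-1.1685, -0.5627, -0.2578)  len=1.0034
  (v19,v24,v15) [--+] → (-1.91246, 0.113263, -0.2578)–(-1.91246, 0.92103, -0.2578)  len=0.8078
  (v15,v24,v20) [+-+] → (-1.91246, 0.113263, -0.2578)–(-1.91246, -0.92103, -0.2578)  len=1.0343
  (v22,v27,v23) [++-] → (-1.07308, -0.638796, -0.2578)–(-1.1685, -0.5627, -0.2578)  len=0.1220
  (v23,v27,v28) [-+-] → (-1.07308, -0.638796, -0.2578)–(-0.2886, -1.2644, -0.2578)  len=1.0034
  (v24,v29,v20) [--+] → (-1.28094, -1.42463, -0.2578)–(-1.91246, -0.92103, -0.2578)  len=0.8077
  (v20,v29,v25) [+-+] → (-1.28094, -1.42463, -0.2578)–(-0.472324, -2.06947, -0.2578)  len=1.0343
  (v27,v32,v28) [++-] → (-0.169614, -1.23725, -0.2578)–(-0.2886, -1.2644, -0.2578)  len=0.1220
  (v28,v32,v33) [-+-] → (-0.169614, -1.23725, -0.2578)–(0.8086, -1.014, -0.2578)  len=1.0034
  (v29,v34,v25) [--+] → (0.315161, -1.88975, -0.2578)–(-0.472324, -2.06947, -0.2578)  len=0.8077
  (v25,v34,v30) [+-+] → (0.315161, -1.88975, -0.2578)–(1.3235, -1.65958, -0.2578)  len=1.0343
  (v32,v2,v33) [++-] → (0.861564, -0.904037, -0.2578)–(0.8086, -1.014, -0.2578)  len=0.1221
  (v33,v2,v3) [-+-] → (0.861564, -0.904037, -0.2578)–(1.297, 0, -0.2578)  len=1.0034
  (v34,v4,v30) [--+] → (1.67395, -0.931823, -0.2578)–(1.3235, -1.65958, -0.2578)  len=0.8077
  (v30,v4,v0) [+-+] → (1.67395, -0.931823, -0.2578)–(2.12268, 0, -0.2578)  len=1.0342

Chained into 2 loop(s):
  loop 1: 14 segments, perimeter = 7.8781
  loop 2: 14 segments, perimeter = 12.8940
Total perimeter = 20.772


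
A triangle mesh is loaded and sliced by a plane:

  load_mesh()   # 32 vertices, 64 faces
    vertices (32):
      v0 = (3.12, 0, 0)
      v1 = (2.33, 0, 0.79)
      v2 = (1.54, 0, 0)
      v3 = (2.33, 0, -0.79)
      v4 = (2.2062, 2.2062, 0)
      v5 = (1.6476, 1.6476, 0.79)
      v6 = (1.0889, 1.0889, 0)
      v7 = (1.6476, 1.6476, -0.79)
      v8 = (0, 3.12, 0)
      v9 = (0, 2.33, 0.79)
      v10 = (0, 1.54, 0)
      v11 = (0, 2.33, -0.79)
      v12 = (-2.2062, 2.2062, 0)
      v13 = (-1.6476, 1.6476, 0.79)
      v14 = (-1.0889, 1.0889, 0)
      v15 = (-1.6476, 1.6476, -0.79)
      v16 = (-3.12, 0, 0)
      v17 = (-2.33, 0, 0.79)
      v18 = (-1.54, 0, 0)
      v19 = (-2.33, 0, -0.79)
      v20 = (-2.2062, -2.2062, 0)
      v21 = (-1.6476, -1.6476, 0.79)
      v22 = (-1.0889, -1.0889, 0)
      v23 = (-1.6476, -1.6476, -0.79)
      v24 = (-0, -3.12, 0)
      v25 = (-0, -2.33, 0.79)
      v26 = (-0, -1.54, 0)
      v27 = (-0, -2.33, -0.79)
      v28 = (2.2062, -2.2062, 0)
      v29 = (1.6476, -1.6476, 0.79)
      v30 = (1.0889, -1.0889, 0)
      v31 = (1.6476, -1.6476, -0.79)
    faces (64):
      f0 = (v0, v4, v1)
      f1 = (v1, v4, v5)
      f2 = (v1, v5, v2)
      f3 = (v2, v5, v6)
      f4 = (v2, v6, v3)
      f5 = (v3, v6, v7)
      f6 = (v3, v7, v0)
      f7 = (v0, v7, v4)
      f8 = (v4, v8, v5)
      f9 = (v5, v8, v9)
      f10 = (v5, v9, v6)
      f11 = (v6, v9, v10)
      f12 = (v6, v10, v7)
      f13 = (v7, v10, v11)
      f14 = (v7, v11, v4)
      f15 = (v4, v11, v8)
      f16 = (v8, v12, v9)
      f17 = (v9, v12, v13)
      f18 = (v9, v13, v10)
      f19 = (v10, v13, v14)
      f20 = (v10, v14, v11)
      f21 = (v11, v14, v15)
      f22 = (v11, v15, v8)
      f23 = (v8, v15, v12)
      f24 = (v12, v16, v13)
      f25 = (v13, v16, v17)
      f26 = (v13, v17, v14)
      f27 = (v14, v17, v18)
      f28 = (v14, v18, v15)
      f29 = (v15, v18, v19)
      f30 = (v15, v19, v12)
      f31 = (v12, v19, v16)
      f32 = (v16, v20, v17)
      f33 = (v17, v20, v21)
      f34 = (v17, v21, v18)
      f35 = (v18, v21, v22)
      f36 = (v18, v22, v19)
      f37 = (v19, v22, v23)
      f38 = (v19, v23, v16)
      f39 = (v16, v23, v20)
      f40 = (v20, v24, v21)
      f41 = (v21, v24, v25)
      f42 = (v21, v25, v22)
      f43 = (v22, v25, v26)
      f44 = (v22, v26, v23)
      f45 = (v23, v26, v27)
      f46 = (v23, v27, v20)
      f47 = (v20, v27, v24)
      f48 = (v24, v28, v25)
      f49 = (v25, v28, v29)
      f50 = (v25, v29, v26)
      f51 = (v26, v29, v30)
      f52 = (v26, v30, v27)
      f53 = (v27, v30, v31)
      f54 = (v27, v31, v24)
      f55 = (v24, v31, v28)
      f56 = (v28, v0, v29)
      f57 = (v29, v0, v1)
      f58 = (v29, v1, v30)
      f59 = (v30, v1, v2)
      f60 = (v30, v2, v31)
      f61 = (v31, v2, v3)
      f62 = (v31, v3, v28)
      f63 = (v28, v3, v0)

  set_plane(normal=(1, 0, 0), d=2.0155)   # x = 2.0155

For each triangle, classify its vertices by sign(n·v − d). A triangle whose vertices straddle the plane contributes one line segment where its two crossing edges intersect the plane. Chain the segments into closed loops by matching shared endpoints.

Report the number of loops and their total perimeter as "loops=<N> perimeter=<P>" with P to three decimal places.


loops=1 perimeter=10.252

Straddling triangles (18 of 64):
  (v1,v4,v5) [++-] → (2.0155, 2.0155, 0.269697)–(2.0155, 0.759335, 0.79)  len=1.3597
  (v1,v5,v2) [+--] → (2.0155, 0.759335, 0.79)–(2.0155, 0, 0.4755)  len=0.8219
  (v2,v6,v3) [--+] → (2.0155, 0.275932, -0.589811)–(2.0155, 0, -0.4755)  len=0.2987
  (v3,v6,v7) [+--] → (2.0155, 0.275932, -0.589811)–(2.0155, 0.759335, -0.79)  len=0.5232
  (v3,v7,v0) [+-+] → (2.0155, 0.759335, -0.79)–(2.0155, 1.23592, -0.592607)  len=0.5158
  (v0,v7,v4) [+-+] → (2.0155, 1.23592, -0.592607)–(2.0155, 2.0155, -0.269697)  len=0.8438
  (v4,v8,v5) [+--] → (2.0155, 2.28519, 0)–(2.0155, 2.0155, 0.269697)  len=0.3814
  (v7,v11,v4) [--+] → (2.0155, 2.2169, -0.0682862)–(2.0155, 2.0155, -0.269697)  len=0.2848
  (v4,v11,v8) [+--] → (2.0155, 2.2169, -0.0682862)–(2.0155, 2.28519, 0)  len=0.0966
  (v24,v28,v25) [-+-] → (2.0155, -2.28519, 0)–(2.0155, -2.2169, 0.0682862)  len=0.0966
  (v25,v28,v29) [-+-] → (2.0155, -2.2169, 0.0682862)–(2.0155, -2.0155, 0.269697)  len=0.2848
  (v24,v31,v28) [--+] → (2.0155, -2.0155, -0.269697)–(2.0155, -2.28519, 0)  len=0.3814
  (v28,v0,v29) [++-] → (2.0155, -1.23592, 0.592607)–(2.0155, -2.0155, 0.269697)  len=0.8438
  (v29,v0,v1) [-++] → (2.0155, -1.23592, 0.592607)–(2.0155, -0.759335, 0.79)  len=0.5158
  (v29,v1,v30) [-+-] → (2.0155, -0.759335, 0.79)–(2.0155, -0.275932, 0.589811)  len=0.5232
  (v30,v1,v2) [-+-] → (2.0155, -0.275932, 0.589811)–(2.0155, 0, 0.4755)  len=0.2987
  (v31,v2,v3) [--+] → (2.0155, 0, -0.4755)–(2.0155, -0.759335, -0.79)  len=0.8219
  (v31,v3,v28) [-++] → (2.0155, -0.759335, -0.79)–(2.0155, -2.0155, -0.269697)  len=1.3597

Chained into 1 loop(s):
  loop 1: 18 segments, perimeter = 10.2518
Total perimeter = 10.252


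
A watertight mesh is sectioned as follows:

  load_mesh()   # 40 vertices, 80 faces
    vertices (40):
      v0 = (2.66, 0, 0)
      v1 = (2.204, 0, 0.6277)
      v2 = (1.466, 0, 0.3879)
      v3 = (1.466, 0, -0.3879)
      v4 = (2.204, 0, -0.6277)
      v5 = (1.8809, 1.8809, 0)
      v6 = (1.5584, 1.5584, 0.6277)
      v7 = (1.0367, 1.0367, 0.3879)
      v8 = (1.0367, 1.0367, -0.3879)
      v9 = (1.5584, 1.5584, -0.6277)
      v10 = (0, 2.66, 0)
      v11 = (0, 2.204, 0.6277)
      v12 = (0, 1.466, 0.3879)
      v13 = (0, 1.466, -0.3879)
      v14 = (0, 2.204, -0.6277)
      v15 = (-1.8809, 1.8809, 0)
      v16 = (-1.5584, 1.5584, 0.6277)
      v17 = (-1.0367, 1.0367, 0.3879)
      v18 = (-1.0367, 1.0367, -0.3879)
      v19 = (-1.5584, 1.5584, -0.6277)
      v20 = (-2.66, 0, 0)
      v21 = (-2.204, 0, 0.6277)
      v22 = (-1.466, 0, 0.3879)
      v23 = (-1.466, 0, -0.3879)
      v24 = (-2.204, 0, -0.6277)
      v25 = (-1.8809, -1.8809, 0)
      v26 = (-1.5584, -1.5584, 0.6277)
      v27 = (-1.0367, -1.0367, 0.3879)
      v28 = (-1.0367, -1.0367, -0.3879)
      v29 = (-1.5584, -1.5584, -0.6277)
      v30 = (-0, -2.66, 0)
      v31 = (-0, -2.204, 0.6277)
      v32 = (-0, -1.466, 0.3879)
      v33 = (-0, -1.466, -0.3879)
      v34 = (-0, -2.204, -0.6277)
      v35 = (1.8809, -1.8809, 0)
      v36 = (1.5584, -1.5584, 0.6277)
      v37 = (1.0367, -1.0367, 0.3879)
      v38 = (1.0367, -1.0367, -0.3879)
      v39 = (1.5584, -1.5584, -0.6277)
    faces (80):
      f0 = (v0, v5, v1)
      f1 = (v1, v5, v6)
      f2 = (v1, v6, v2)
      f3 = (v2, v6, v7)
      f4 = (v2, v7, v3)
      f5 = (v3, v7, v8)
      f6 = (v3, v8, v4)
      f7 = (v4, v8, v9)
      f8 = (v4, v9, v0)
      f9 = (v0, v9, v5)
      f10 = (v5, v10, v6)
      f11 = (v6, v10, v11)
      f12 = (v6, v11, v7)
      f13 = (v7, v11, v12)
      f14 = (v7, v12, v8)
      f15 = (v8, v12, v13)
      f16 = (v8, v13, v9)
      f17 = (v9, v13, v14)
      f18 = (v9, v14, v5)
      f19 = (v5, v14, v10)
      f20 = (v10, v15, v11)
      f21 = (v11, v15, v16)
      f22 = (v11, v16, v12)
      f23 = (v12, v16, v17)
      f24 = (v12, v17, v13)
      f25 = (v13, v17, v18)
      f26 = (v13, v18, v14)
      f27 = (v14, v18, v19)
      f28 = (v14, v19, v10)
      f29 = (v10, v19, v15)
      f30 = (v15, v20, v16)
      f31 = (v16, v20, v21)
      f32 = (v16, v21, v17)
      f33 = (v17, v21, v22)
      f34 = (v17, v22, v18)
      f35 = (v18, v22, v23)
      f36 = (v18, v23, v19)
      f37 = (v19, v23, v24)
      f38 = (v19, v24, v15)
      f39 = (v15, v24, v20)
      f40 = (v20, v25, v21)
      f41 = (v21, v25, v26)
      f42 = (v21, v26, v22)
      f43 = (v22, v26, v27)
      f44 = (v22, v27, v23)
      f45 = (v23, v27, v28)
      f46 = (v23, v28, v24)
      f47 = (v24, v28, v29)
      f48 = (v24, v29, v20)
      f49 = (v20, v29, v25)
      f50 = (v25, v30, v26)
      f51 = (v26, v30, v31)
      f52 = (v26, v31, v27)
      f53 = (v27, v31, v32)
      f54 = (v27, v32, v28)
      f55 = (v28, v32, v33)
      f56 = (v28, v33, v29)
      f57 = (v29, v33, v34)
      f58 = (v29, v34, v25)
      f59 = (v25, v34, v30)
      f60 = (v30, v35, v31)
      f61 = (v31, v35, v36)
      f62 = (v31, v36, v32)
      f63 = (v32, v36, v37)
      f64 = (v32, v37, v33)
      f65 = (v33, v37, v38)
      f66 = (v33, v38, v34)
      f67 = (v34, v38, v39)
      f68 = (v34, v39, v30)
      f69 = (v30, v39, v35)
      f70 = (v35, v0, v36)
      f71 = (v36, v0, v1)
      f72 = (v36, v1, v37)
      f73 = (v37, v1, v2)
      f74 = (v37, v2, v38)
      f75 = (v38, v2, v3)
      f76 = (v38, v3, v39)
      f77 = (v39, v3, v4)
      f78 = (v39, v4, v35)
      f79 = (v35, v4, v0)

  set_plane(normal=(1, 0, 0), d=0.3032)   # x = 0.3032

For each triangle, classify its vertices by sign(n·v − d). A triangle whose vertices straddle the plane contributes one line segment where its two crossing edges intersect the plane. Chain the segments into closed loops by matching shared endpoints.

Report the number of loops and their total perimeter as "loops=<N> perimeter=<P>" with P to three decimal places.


loops=2 perimeter=7.759

Straddling triangles (20 of 80):
  (v5,v10,v6) [+-+] → (0.3032, 2.53441, 0)–(0.3032, 2.44567, 0.122124)  len=0.1510
  (v6,v10,v11) [+--] → (0.3032, 2.44567, 0.122124)–(0.3032, 2.07839, 0.6277)  len=0.6249
  (v6,v11,v7) [+-+] → (0.3032, 2.07839, 0.6277)–(0.3032, 1.8626, 0.557567)  len=0.2269
  (v7,v11,v12) [+--] → (0.3032, 1.8626, 0.557567)–(0.3032, 1.34044, 0.3879)  len=0.5490
  (v7,v12,v8) [+-+] → (0.3032, 1.34044, 0.3879)–(0.3032, 1.34044, 0.161005)  len=0.2269
  (v8,v12,v13) [+--] → (0.3032, 1.34044, 0.161005)–(0.3032, 1.34044, -0.3879)  len=0.5489
  (v8,v13,v9) [+-+] → (0.3032, 1.34044, -0.3879)–(0.3032, 1.48398, -0.434555)  len=0.1509
  (v9,v13,v14) [+--] → (0.3032, 1.48398, -0.434555)–(0.3032, 2.07839, -0.6277)  len=0.6250
  (v9,v14,v5) [+-+] → (0.3032, 2.07839, -0.6277)–(0.3032, 2.15192, -0.526515)  len=0.1251
  (v5,v14,v10) [+--] → (0.3032, 2.15192, -0.526515)–(0.3032, 2.53441, 0)  len=0.6508
  (v30,v35,v31) [-+-] → (0.3032, -2.53441, 0)–(0.3032, -2.15192, 0.526515)  len=0.6508
  (v31,v35,v36) [-++] → (0.3032, -2.15192, 0.526515)–(0.3032, -2.07839, 0.6277)  len=0.1251
  (v31,v36,v32) [-+-] → (0.3032, -2.07839, 0.6277)–(0.3032, -1.48398, 0.434555)  len=0.6250
  (v32,v36,v37) [-++] → (0.3032, -1.48398, 0.434555)–(0.3032, -1.34044, 0.3879)  len=0.1509
  (v32,v37,v33) [-+-] → (0.3032, -1.34044, 0.3879)–(0.3032, -1.34044, -0.161005)  len=0.5489
  (v33,v37,v38) [-++] → (0.3032, -1.34044, -0.161005)–(0.3032, -1.34044, -0.3879)  len=0.2269
  (v33,v38,v34) [-+-] → (0.3032, -1.34044, -0.3879)–(0.3032, -1.8626, -0.557567)  len=0.5490
  (v34,v38,v39) [-++] → (0.3032, -1.8626, -0.557567)–(0.3032, -2.07839, -0.6277)  len=0.2269
  (v34,v39,v30) [-+-] → (0.3032, -2.07839, -0.6277)–(0.3032, -2.44567, -0.122124)  len=0.6249
  (v30,v39,v35) [-++] → (0.3032, -2.44567, -0.122124)–(0.3032, -2.53441, 0)  len=0.1510

Chained into 2 loop(s):
  loop 1: 10 segments, perimeter = 3.8794
  loop 2: 10 segments, perimeter = 3.8794
Total perimeter = 7.759


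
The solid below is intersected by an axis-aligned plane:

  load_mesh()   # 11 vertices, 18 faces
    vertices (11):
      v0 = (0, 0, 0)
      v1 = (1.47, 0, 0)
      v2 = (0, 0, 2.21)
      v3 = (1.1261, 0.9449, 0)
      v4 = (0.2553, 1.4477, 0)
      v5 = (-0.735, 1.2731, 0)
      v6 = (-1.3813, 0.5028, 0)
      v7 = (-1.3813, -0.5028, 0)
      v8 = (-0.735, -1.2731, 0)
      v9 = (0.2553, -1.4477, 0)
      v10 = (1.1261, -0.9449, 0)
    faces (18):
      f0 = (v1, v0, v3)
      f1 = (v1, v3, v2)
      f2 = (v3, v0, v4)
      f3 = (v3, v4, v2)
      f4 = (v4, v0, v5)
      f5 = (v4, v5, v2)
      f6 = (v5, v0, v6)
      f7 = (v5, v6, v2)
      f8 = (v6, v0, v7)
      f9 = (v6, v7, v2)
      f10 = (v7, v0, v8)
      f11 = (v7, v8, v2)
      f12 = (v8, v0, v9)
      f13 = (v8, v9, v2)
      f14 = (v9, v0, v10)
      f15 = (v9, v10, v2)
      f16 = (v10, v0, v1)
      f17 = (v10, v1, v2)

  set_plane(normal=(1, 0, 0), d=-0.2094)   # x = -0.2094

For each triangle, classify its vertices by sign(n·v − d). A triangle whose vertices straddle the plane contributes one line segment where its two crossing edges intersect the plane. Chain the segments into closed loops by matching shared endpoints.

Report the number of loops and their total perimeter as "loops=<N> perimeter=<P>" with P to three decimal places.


Straddling triangles (10 of 18):
  (v4,v0,v5) [++-] → (-0.2094, 0.362704, 0)–(-0.2094, 1.36577, 0)  len=1.0031
  (v4,v5,v2) [+-+] → (-0.2094, 1.36577, 0)–(-0.2094, 0.362704, 1.58038)  len=1.8718
  (v5,v0,v6) [-+-] → (-0.2094, 0.362704, 0)–(-0.2094, 0.0762226, 0)  len=0.2865
  (v5,v6,v2) [--+] → (-0.2094, 0.0762226, 1.87497)–(-0.2094, 0.362704, 1.58038)  len=0.4109
  (v6,v0,v7) [-+-] → (-0.2094, 0.0762226, 0)–(-0.2094, -0.0762226, 0)  len=0.1524
  (v6,v7,v2) [--+] → (-0.2094, -0.0762226, 1.87497)–(-0.2094, 0.0762226, 1.87497)  len=0.1524
  (v7,v0,v8) [-+-] → (-0.2094, -0.0762226, 0)–(-0.2094, -0.362704, 0)  len=0.2865
  (v7,v8,v2) [--+] → (-0.2094, -0.362704, 1.58038)–(-0.2094, -0.0762226, 1.87497)  len=0.4109
  (v8,v0,v9) [-++] → (-0.2094, -0.362704, 0)–(-0.2094, -1.36577, 0)  len=1.0031
  (v8,v9,v2) [-++] → (-0.2094, -1.36577, 0)–(-0.2094, -0.362704, 1.58038)  len=1.8718

Chained into 1 loop(s):
  loop 1: 10 segments, perimeter = 7.4495
Total perimeter = 7.449

loops=1 perimeter=7.449


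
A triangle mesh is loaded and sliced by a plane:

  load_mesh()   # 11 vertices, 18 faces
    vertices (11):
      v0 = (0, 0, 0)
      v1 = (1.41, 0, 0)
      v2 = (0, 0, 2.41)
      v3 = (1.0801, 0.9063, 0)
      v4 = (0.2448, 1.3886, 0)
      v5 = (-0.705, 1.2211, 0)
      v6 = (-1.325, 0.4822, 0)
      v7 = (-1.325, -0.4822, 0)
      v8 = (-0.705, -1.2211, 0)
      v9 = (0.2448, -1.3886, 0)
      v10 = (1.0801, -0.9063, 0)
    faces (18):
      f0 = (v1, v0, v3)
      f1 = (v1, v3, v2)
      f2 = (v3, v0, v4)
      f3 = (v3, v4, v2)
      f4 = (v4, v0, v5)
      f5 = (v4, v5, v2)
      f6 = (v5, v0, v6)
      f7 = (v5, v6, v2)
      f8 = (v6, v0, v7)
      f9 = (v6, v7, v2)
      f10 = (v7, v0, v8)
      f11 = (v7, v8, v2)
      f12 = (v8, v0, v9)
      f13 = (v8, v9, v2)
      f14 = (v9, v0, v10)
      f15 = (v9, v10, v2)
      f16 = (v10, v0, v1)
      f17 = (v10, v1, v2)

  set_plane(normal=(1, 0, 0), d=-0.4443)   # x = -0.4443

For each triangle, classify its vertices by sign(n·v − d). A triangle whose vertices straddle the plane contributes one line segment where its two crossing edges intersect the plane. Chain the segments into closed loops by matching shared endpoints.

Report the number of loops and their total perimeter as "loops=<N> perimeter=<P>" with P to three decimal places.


Straddling triangles (10 of 18):
  (v4,v0,v5) [++-] → (-0.4443, 0.769553, 0)–(-0.4443, 1.26708, 0)  len=0.4975
  (v4,v5,v2) [+-+] → (-0.4443, 1.26708, 0)–(-0.4443, 0.769553, 0.891187)  len=1.0207
  (v5,v0,v6) [-+-] → (-0.4443, 0.769553, 0)–(-0.4443, 0.161692, 0)  len=0.6079
  (v5,v6,v2) [--+] → (-0.4443, 0.161692, 1.60188)–(-0.4443, 0.769553, 0.891187)  len=0.9352
  (v6,v0,v7) [-+-] → (-0.4443, 0.161692, 0)–(-0.4443, -0.161692, 0)  len=0.3234
  (v6,v7,v2) [--+] → (-0.4443, -0.161692, 1.60188)–(-0.4443, 0.161692, 1.60188)  len=0.3234
  (v7,v0,v8) [-+-] → (-0.4443, -0.161692, 0)–(-0.4443, -0.769553, 0)  len=0.6079
  (v7,v8,v2) [--+] → (-0.4443, -0.769553, 0.891187)–(-0.4443, -0.161692, 1.60188)  len=0.9352
  (v8,v0,v9) [-++] → (-0.4443, -0.769553, 0)–(-0.4443, -1.26708, 0)  len=0.4975
  (v8,v9,v2) [-++] → (-0.4443, -1.26708, 0)–(-0.4443, -0.769553, 0.891187)  len=1.0207

Chained into 1 loop(s):
  loop 1: 10 segments, perimeter = 6.7692
Total perimeter = 6.769

loops=1 perimeter=6.769


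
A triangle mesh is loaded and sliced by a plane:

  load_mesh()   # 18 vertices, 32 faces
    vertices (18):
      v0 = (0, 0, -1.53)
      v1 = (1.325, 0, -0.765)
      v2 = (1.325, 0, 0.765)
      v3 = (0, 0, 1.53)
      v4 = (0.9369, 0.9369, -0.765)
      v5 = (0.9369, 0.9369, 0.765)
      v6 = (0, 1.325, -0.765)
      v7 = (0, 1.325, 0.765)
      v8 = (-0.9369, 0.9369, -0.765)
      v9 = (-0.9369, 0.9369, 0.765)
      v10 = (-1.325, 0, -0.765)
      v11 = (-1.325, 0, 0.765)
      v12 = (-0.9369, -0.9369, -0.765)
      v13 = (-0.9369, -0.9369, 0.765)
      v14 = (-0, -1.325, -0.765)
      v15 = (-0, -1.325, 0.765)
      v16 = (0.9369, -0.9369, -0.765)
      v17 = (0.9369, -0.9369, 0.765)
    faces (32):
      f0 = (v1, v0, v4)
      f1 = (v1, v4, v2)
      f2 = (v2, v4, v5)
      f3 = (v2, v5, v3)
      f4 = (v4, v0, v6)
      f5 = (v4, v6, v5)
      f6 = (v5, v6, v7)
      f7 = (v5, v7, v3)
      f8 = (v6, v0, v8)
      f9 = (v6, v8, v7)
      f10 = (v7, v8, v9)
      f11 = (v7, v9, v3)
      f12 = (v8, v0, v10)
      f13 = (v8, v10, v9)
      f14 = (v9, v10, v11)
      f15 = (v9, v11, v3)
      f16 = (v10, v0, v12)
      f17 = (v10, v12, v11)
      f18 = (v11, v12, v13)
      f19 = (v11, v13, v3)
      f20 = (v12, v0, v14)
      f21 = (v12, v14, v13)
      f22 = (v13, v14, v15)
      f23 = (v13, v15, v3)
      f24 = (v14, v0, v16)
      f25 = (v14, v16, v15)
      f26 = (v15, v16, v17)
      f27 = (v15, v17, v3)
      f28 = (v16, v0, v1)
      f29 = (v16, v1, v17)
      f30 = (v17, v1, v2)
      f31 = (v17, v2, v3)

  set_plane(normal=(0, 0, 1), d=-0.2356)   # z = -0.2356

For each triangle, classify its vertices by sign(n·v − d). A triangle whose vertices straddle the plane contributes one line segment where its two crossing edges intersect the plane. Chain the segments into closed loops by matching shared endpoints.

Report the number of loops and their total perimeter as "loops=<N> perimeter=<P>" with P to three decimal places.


loops=1 perimeter=8.113

Straddling triangles (16 of 32):
  (v1,v4,v2) [--+] → (1.07119, 0.61272, -0.2356)–(1.325, 0, -0.2356)  len=0.6632
  (v2,v4,v5) [+-+] → (1.07119, 0.61272, -0.2356)–(0.9369, 0.9369, -0.2356)  len=0.3509
  (v4,v6,v5) [--+] → (0.32418, 1.19071, -0.2356)–(0.9369, 0.9369, -0.2356)  len=0.6632
  (v5,v6,v7) [+-+] → (0.32418, 1.19071, -0.2356)–(0, 1.325, -0.2356)  len=0.3509
  (v6,v8,v7) [--+] → (-0.61272, 1.07119, -0.2356)–(0, 1.325, -0.2356)  len=0.6632
  (v7,v8,v9) [+-+] → (-0.61272, 1.07119, -0.2356)–(-0.9369, 0.9369, -0.2356)  len=0.3509
  (v8,v10,v9) [--+] → (-1.19071, 0.32418, -0.2356)–(-0.9369, 0.9369, -0.2356)  len=0.6632
  (v9,v10,v11) [+-+] → (-1.19071, 0.32418, -0.2356)–(-1.325, 0, -0.2356)  len=0.3509
  (v10,v12,v11) [--+] → (-1.07119, -0.61272, -0.2356)–(-1.325, 0, -0.2356)  len=0.6632
  (v11,v12,v13) [+-+] → (-1.07119, -0.61272, -0.2356)–(-0.9369, -0.9369, -0.2356)  len=0.3509
  (v12,v14,v13) [--+] → (-0.32418, -1.19071, -0.2356)–(-0.9369, -0.9369, -0.2356)  len=0.6632
  (v13,v14,v15) [+-+] → (-0.32418, -1.19071, -0.2356)–(0, -1.325, -0.2356)  len=0.3509
  (v14,v16,v15) [--+] → (0.61272, -1.07119, -0.2356)–(0, -1.325, -0.2356)  len=0.6632
  (v15,v16,v17) [+-+] → (0.61272, -1.07119, -0.2356)–(0.9369, -0.9369, -0.2356)  len=0.3509
  (v16,v1,v17) [--+] → (1.19071, -0.32418, -0.2356)–(0.9369, -0.9369, -0.2356)  len=0.6632
  (v17,v1,v2) [+-+] → (1.19071, -0.32418, -0.2356)–(1.325, 0, -0.2356)  len=0.3509

Chained into 1 loop(s):
  loop 1: 16 segments, perimeter = 8.1128
Total perimeter = 8.113


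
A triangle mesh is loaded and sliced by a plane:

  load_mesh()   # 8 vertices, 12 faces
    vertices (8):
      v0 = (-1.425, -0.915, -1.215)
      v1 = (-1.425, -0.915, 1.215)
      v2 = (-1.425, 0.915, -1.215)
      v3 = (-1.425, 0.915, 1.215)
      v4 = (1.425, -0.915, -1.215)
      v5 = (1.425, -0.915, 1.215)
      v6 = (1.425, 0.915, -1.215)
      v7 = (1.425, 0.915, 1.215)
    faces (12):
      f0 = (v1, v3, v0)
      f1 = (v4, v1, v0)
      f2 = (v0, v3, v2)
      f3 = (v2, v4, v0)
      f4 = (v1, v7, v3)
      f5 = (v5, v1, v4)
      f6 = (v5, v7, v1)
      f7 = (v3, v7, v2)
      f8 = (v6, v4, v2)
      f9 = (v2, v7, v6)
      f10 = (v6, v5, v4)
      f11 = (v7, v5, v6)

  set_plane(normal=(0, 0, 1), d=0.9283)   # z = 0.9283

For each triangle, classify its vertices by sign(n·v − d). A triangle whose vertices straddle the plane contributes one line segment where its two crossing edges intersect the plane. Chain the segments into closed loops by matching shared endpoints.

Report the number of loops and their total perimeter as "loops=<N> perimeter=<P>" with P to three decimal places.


Straddling triangles (8 of 12):
  (v1,v3,v0) [++-] → (-1.425, 0.69909, 0.9283)–(-1.425, -0.915, 0.9283)  len=1.6141
  (v4,v1,v0) [-+-] → (-1.08875, -0.915, 0.9283)–(-1.425, -0.915, 0.9283)  len=0.3363
  (v0,v3,v2) [-+-] → (-1.425, 0.69909, 0.9283)–(-1.425, 0.915, 0.9283)  len=0.2159
  (v5,v1,v4) [++-] → (-1.08875, -0.915, 0.9283)–(1.425, -0.915, 0.9283)  len=2.5137
  (v3,v7,v2) [++-] → (1.08875, 0.915, 0.9283)–(-1.425, 0.915, 0.9283)  len=2.5137
  (v2,v7,v6) [-+-] → (1.08875, 0.915, 0.9283)–(1.425, 0.915, 0.9283)  len=0.3363
  (v6,v5,v4) [-+-] → (1.425, -0.69909, 0.9283)–(1.425, -0.915, 0.9283)  len=0.2159
  (v7,v5,v6) [++-] → (1.425, -0.69909, 0.9283)–(1.425, 0.915, 0.9283)  len=1.6141

Chained into 1 loop(s):
  loop 1: 8 segments, perimeter = 9.3600
Total perimeter = 9.360

loops=1 perimeter=9.360


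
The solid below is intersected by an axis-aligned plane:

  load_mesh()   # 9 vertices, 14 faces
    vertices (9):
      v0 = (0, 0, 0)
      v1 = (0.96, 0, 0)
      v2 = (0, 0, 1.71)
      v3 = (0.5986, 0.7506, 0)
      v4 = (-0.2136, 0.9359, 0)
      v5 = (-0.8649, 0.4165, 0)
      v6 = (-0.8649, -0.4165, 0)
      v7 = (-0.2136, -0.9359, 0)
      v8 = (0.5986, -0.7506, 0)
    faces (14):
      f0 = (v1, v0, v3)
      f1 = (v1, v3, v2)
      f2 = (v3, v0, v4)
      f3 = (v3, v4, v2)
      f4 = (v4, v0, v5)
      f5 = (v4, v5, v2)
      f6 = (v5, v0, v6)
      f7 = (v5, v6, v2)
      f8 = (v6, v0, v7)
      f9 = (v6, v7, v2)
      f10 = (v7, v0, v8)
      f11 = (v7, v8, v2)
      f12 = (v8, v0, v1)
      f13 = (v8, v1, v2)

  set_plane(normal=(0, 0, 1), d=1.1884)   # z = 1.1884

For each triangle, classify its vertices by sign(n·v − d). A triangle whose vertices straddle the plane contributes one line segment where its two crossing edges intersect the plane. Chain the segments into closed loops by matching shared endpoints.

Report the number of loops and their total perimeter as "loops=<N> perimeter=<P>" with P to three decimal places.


Straddling triangles (7 of 14):
  (v1,v3,v2) [--+] → (0.182591, 0.228955, 1.1884)–(0.292828, 0, 1.1884)  len=0.2541
  (v3,v4,v2) [--+] → (-0.0651542, 0.285477, 1.1884)–(0.182591, 0.228955, 1.1884)  len=0.2541
  (v4,v5,v2) [--+] → (-0.26382, 0.127045, 1.1884)–(-0.0651542, 0.285477, 1.1884)  len=0.2541
  (v5,v6,v2) [--+] → (-0.26382, -0.127045, 1.1884)–(-0.26382, 0.127045, 1.1884)  len=0.2541
  (v6,v7,v2) [--+] → (-0.0651542, -0.285477, 1.1884)–(-0.26382, -0.127045, 1.1884)  len=0.2541
  (v7,v8,v2) [--+] → (0.182591, -0.228955, 1.1884)–(-0.0651542, -0.285477, 1.1884)  len=0.2541
  (v8,v1,v2) [--+] → (0.292828, 0, 1.1884)–(0.182591, -0.228955, 1.1884)  len=0.2541

Chained into 1 loop(s):
  loop 1: 7 segments, perimeter = 1.7787
Total perimeter = 1.779

loops=1 perimeter=1.779
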